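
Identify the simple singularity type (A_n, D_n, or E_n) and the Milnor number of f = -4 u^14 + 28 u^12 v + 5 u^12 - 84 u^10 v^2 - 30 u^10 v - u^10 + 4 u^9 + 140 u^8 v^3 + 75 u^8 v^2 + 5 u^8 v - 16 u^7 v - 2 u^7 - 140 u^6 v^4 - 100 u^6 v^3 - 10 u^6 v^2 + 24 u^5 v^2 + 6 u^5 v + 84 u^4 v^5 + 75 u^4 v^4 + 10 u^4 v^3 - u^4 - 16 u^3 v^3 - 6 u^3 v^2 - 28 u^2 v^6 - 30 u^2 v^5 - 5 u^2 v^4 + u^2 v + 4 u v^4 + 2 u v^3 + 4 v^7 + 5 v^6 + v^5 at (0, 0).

Type D_{7}, Milnor number mu = 7.

The Hessian of f at 0 is [[0, 0], [0, 0]] with rank 0, so corank 2. A Groebner basis of the Jacobian ideal J(f) in C{u,v} is {u*v/2 + v^4 + v^3/2, u^3, u^2*v + u^2/2 + u*v/4 + v^3/4, -u^2 + u*v^2 - u*v - v^3}; counting standard monomials gives mu = 7. Corank 2; j^3 = u^2*v has shape L^2 M (L != M), so D-series; mu = 7 gives D_7.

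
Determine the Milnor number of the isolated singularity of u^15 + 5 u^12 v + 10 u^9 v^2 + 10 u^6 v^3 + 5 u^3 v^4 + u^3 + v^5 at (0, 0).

8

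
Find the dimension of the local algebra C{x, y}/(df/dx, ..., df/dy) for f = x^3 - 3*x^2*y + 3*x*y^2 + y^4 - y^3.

6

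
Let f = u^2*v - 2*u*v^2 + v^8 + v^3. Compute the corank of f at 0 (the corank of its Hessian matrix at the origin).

2

The Hessian at 0 is [[0, 0], [0, 0]] of rank 0; hence corank 2.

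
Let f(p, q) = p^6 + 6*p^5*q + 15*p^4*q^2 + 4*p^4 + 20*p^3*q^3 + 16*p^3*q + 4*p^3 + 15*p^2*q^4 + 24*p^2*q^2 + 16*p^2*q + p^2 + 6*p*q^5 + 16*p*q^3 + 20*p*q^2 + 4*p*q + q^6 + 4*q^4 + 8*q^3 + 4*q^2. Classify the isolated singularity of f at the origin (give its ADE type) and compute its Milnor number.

The Hessian of f at 0 has rank 1. Corank 1: A-series; mu = 5 gives A_5.

Type A_{5}, Milnor number mu = 5.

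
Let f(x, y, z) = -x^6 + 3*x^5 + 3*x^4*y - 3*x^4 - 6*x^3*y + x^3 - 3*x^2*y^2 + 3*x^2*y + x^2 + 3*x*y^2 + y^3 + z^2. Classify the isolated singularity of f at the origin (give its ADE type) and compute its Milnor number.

The Hessian of f at 0 has rank 2. Corank 1: A-series; mu = 2 gives A_2.

Type A2, Milnor number mu = 2.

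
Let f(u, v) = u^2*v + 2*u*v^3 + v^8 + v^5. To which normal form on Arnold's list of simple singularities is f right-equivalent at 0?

The Hessian of f at 0 is [[0, 0], [0, 0]] with rank 0, so corank 2. A Groebner basis of the Jacobian ideal J(f) in C{u,v} is {u^4, u^3*v - u^2/8 - u*v^2/8, u^3 + u^2*v^2, u*v + v^3}; counting standard monomials gives mu = 9. Corank 2; j^3 = u^2*v has shape L^2 M (L != M), so D-series; mu = 9 gives D_9.

D_9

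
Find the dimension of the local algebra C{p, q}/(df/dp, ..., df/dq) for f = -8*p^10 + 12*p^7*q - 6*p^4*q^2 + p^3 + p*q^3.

7

The Hessian of f at 0 has rank 0. Corank 2; j^3 = p^3 is a perfect cube, so E-series; the 4-jet and mu = 7 give E_7.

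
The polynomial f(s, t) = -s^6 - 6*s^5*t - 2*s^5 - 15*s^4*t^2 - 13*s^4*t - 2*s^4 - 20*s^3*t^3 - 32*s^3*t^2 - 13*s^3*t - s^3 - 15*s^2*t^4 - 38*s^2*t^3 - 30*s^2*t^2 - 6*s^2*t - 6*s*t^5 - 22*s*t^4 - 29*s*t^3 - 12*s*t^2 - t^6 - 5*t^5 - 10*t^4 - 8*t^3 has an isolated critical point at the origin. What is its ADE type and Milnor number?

Type E_7, Milnor number mu = 7.

The Hessian of f at 0 has rank 0. Corank 2; j^3 = -(s + 2*t)^3 is a perfect cube, so E-series; the 4-jet and mu = 7 give E_7.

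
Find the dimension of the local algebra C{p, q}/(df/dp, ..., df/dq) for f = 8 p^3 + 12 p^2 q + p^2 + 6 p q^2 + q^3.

2

The Hessian of f at 0 has rank 1. Corank 1: A-series; mu = 2 gives A_2.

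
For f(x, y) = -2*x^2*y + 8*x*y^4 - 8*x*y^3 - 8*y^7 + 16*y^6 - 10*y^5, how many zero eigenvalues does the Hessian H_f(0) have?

2

The Hessian at 0 is [[0, 0], [0, 0]] of rank 0; hence corank 2.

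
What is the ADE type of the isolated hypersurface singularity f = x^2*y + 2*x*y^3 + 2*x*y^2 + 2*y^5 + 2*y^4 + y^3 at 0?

D_6

The Hessian of f at 0 has rank 0. Corank 2; j^3 = y*(x + y)^2 has shape L^2 M (L != M), so D-series; mu = 6 gives D_6.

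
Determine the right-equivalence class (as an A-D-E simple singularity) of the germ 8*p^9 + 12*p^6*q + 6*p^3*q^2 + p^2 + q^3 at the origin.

A2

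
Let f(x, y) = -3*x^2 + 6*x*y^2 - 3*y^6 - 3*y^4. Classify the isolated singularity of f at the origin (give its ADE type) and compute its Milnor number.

Type A_5, Milnor number mu = 5.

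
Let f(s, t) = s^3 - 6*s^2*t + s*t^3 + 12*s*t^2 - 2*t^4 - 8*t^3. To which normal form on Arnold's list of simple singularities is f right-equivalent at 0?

E_7

The Hessian of f at 0 has rank 0. Corank 2; j^3 = (s - 2*t)^3 is a perfect cube, so E-series; the 4-jet and mu = 7 give E_7.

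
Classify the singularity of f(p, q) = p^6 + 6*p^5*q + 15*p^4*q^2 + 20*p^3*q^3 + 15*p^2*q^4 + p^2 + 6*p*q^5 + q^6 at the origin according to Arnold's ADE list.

The Hessian of f at 0 has rank 1. Corank 1: A-series; mu = 5 gives A_5.

A_{5}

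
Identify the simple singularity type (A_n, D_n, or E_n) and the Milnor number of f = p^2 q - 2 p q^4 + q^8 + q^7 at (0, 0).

Type D_{9}, Milnor number mu = 9.

The Hessian of f at 0 is [[0, 0], [0, 0]] with rank 0, so corank 2. A Groebner basis of the Jacobian ideal J(f) in C{p,q} is {p^2*q^2, -8*p^2*q - p^2 + p*q^3, -p*q + q^4, p^3}; counting standard monomials gives mu = 9. Corank 2; j^3 = p^2*q has shape L^2 M (L != M), so D-series; mu = 9 gives D_9.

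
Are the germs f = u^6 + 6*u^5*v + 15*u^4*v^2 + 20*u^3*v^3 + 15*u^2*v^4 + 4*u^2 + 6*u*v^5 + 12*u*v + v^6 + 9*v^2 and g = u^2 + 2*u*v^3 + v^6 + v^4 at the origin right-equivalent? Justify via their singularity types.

No.

The Hessian of f at 0 is [[8, 12], [12, 18]] with rank 1, so corank 1. A Groebner basis of the Jacobian ideal J(f) in C{u,v} is {v^5, u + 3*v/2}; counting standard monomials gives mu = 5. Corank 1: A-series; mu = 5 gives A_5. The Hessian of g at 0 is [[2, 0], [0, 0]] with rank 1, so corank 1. A Groebner basis of the Jacobian ideal J(g) in C{u,v} is {v^3, u}; counting standard monomials gives mu = 3. Corank 1: A-series; mu = 3 gives A_3. f is A_5 but g is A_3, hence not right-equivalent.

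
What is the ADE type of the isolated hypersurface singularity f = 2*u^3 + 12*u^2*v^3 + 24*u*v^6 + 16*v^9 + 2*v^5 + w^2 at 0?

The Hessian of f at 0 has rank 1. Corank 2; j^3 = 2*u^3 is a perfect cube, so E-series; the 5-jet and mu = 8 give E_8.

E8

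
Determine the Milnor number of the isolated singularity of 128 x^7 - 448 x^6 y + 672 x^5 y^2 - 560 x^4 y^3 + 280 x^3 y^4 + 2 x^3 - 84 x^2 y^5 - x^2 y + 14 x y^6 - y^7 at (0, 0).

8

The Hessian of f at 0 has rank 0. Corank 2; j^3 = x^2*(2*x - y) has shape L^2 M (L != M), so D-series; mu = 8 gives D_8.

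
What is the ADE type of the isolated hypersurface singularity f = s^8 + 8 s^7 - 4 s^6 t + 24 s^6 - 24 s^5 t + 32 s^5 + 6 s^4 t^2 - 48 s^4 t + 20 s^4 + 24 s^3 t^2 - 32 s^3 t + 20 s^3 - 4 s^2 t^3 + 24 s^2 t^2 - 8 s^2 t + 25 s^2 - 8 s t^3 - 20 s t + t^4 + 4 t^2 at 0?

The Hessian of f at 0 has rank 1. Corank 1: A-series; mu = 3 gives A_3.

A_3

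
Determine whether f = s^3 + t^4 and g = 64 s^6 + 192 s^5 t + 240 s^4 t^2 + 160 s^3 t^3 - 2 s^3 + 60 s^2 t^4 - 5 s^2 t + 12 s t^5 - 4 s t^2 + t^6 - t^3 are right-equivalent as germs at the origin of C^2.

No.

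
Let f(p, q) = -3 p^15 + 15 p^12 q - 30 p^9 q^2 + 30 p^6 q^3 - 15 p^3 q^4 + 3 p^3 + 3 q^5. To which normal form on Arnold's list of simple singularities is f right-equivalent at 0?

The Hessian of f at 0 has rank 0. Corank 2; j^3 = 3*p^3 is a perfect cube, so E-series; the 5-jet and mu = 8 give E_8.

E_8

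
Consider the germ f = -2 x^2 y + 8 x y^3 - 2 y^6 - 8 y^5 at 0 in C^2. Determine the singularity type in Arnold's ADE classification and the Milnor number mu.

Type D_7, Milnor number mu = 7.

The Hessian of f at 0 is [[0, 0], [0, 0]] with rank 0, so corank 2. A Groebner basis of the Jacobian ideal J(f) in C{x,y} is {x^3, x^2*y + 2*x^2/3 - 4*x*y^2/3, -x*y/2 + y^3}; counting standard monomials gives mu = 7. Corank 2; j^3 = -2*x^2*y has shape L^2 M (L != M), so D-series; mu = 7 gives D_7.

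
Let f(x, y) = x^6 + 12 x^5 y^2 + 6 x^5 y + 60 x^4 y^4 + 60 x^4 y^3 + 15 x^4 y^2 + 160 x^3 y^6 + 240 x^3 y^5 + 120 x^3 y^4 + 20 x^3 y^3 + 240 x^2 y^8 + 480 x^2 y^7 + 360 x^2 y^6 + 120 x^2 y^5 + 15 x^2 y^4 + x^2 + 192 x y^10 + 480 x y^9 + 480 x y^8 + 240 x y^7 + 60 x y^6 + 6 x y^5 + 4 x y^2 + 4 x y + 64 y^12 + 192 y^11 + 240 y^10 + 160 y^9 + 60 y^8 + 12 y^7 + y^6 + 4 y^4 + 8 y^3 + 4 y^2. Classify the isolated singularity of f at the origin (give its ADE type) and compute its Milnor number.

The Hessian of f at 0 has rank 1. Corank 1: A-series; mu = 5 gives A_5.

Type A_{5}, Milnor number mu = 5.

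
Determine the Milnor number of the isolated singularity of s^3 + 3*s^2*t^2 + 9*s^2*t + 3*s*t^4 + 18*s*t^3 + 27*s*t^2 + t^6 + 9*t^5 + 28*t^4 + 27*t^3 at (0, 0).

6

The Hessian of f at 0 is [[0, 0], [0, 0]] with rank 0, so corank 2. A Groebner basis of the Jacobian ideal J(f) in C{s,t} is {s^3 + 27*s^2/2 + 81*s*t + 243*t^2/2, s^2*t - 3*s^2 - 18*s*t - 27*t^2, s^2/2 + s*t^2 + 3*s*t + 9*t^2/2, t^3}; counting standard monomials gives mu = 6. Corank 2; j^3 = (s + 3*t)^3 is a perfect cube, so E-series; the 4-jet and mu = 6 give E_6.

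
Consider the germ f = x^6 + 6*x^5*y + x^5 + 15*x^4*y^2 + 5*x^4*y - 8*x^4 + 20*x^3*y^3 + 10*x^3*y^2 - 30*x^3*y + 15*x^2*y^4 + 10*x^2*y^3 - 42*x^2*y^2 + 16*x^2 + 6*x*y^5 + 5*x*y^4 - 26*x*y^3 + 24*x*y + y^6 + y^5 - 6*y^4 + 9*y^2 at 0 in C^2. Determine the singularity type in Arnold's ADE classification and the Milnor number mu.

The Hessian of f at 0 has rank 1. Corank 1: A-series; mu = 4 gives A_4.

Type A_4, Milnor number mu = 4.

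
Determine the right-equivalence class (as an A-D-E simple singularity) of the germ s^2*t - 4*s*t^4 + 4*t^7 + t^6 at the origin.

The Hessian of f at 0 is [[0, 0], [0, 0]] with rank 0, so corank 2. A Groebner basis of the Jacobian ideal J(f) in C{s,t} is {-s*t/2 + t^4, s^3, s^2*t, s^2/3 + s*t^2}; counting standard monomials gives mu = 7. Corank 2; j^3 = s^2*t has shape L^2 M (L != M), so D-series; mu = 7 gives D_7.

D7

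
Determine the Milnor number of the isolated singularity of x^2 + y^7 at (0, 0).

The Hessian of f at 0 has rank 1. Corank 1: A-series; mu = 6 gives A_6.

6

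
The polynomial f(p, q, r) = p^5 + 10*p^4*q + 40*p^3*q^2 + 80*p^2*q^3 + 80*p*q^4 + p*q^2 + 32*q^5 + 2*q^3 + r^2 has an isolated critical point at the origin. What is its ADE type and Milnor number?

Type D_{6}, Milnor number mu = 6.

The Hessian of f at 0 is [[0, 0, 0], [0, 0, 0], [0, 0, 2]] with rank 1, so corank 2. A Groebner basis of the Jacobian ideal J(f) in C{p,q,r} is {p^4 + q^2/5, q^3, p*q + 2*q^2, r}; counting standard monomials gives mu = 6. Corank 2; j^3 = q^2*(p + 2*q) has shape L^2 M (L != M), so D-series; mu = 6 gives D_6.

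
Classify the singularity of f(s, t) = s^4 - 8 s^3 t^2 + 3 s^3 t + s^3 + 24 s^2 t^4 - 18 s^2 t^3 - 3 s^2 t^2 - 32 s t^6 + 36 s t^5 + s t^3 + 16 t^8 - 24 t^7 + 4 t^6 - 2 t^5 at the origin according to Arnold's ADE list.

E_{7}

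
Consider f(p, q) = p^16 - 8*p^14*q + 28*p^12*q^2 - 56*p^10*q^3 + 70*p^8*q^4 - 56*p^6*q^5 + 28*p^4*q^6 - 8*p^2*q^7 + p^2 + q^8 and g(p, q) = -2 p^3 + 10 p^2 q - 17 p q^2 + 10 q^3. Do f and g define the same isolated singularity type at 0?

No.

The Hessian of f at 0 has rank 1. Corank 1: A-series; mu = 7 gives A_7. The Hessian of g at 0 has rank 0. Corank 2; j^3 = -(p - 2*q)*(2*p^2 - 6*p*q + 5*q^2) splits into three distinct lines over C (the quadratic factor has nonzero discriminant), so D_4. f is A_7 but g is D_4, hence not right-equivalent.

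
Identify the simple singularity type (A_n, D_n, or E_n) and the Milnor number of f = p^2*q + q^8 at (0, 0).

Type D_9, Milnor number mu = 9.

The Hessian of f at 0 is [[0, 0], [0, 0]] with rank 0, so corank 2. A Groebner basis of the Jacobian ideal J(f) in C{p,q} is {p^2/8 + q^7, p^3, p*q}; counting standard monomials gives mu = 9. Corank 2; j^3 = p^2*q has shape L^2 M (L != M), so D-series; mu = 9 gives D_9.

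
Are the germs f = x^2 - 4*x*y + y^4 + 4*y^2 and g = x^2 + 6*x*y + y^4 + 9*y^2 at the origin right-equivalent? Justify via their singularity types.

Yes.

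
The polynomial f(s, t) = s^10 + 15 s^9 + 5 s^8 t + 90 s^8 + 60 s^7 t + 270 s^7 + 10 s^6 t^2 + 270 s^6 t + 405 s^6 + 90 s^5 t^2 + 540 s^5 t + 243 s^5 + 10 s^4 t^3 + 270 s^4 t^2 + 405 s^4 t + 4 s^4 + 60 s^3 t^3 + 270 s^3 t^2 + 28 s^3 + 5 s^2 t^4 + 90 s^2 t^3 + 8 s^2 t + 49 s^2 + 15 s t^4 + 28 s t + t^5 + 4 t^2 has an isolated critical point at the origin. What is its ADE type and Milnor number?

The Hessian of f at 0 has rank 1. Corank 1: A-series; mu = 4 gives A_4.

Type A4, Milnor number mu = 4.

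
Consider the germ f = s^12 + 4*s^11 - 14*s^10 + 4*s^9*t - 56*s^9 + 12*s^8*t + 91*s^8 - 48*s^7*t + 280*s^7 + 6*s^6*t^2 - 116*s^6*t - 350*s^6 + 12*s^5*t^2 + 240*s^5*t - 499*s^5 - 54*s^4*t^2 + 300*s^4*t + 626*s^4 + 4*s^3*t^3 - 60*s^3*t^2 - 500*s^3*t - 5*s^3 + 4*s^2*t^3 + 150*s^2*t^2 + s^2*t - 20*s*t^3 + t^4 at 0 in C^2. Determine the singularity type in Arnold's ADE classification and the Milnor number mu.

Type D_{5}, Milnor number mu = 5.

The Hessian of f at 0 has rank 0. Corank 2; j^3 = -s^2*(5*s - t) has shape L^2 M (L != M), so D-series; mu = 5 gives D_5.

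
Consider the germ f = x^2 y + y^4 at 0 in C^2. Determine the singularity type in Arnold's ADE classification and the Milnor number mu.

The Hessian of f at 0 has rank 0. Corank 2; j^3 = x^2*y has shape L^2 M (L != M), so D-series; mu = 5 gives D_5.

Type D5, Milnor number mu = 5.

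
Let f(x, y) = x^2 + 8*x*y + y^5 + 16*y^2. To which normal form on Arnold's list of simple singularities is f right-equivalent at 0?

A_4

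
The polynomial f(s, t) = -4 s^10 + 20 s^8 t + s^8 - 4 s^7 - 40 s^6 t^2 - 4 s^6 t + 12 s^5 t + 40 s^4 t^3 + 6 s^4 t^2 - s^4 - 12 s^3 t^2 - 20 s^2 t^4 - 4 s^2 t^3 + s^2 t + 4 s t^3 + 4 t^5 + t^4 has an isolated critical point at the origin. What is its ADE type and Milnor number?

The Hessian of f at 0 has rank 0. Corank 2; j^3 = s^2*t has shape L^2 M (L != M), so D-series; mu = 5 gives D_5.

Type D_5, Milnor number mu = 5.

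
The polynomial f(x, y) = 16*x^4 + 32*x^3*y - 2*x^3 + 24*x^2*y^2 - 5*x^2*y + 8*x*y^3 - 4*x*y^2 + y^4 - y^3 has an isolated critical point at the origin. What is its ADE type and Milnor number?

The Hessian of f at 0 is [[0, 0], [0, 0]] with rank 0, so corank 2. A Groebner basis of the Jacobian ideal J(f) in C{x,y} is {x*y^2 - x*y/8 - y^2/8, x*y/8 + y^3 + y^2/8, x^2 + 3*x*y/2 + y^2/2}; counting standard monomials gives mu = 5. Corank 2; j^3 = -(x + y)^2*(2*x + y) has shape L^2 M (L != M), so D-series; mu = 5 gives D_5.

Type D_{5}, Milnor number mu = 5.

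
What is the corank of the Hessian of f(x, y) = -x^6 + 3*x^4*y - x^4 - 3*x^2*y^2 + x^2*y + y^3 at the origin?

2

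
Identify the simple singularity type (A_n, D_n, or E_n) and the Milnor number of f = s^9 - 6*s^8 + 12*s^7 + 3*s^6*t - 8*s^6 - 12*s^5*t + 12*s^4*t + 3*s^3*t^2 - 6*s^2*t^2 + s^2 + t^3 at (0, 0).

Type A_{2}, Milnor number mu = 2.

The Hessian of f at 0 is [[2, 0], [0, 0]] with rank 1, so corank 1. A Groebner basis of the Jacobian ideal J(f) in C{s,t} is {t^2, s}; counting standard monomials gives mu = 2. Corank 1: A-series; mu = 2 gives A_2.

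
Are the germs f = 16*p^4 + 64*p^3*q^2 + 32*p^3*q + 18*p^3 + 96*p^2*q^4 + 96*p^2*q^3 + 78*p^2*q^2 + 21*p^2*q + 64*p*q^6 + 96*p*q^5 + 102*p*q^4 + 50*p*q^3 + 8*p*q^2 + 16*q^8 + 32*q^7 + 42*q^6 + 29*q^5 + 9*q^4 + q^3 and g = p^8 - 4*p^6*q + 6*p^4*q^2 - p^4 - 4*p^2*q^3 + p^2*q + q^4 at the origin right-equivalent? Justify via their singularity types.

Yes.

The Hessian of f at 0 has rank 0. Corank 2; j^3 = (2*p + q)*(3*p + q)^2 has shape L^2 M (L != M), so D-series; mu = 5 gives D_5. The Hessian of g at 0 has rank 0. Corank 2; j^3 = p^2*q has shape L^2 M (L != M), so D-series; mu = 5 gives D_5. Both have type D_5, hence right-equivalent.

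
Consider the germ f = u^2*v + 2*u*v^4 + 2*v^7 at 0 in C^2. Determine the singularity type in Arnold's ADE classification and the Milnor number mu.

The Hessian of f at 0 is [[0, 0], [0, 0]] with rank 0, so corank 2. A Groebner basis of the Jacobian ideal J(f) in C{u,v} is {-u^2/6 + u*v^3, u*v + v^4, u^3, u^2*v}; counting standard monomials gives mu = 8. Corank 2; j^3 = u^2*v has shape L^2 M (L != M), so D-series; mu = 8 gives D_8.

Type D8, Milnor number mu = 8.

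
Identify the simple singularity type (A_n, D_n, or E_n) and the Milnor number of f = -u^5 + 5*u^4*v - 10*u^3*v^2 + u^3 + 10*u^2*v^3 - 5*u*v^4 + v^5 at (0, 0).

Type E_{8}, Milnor number mu = 8.

The Hessian of f at 0 is [[0, 0], [0, 0]] with rank 0, so corank 2. A Groebner basis of the Jacobian ideal J(f) in C{u,v} is {v^5, u*v^3 - v^4/4, u^2}; counting standard monomials gives mu = 8. Corank 2; j^3 = u^3 is a perfect cube, so E-series; the 5-jet and mu = 8 give E_8.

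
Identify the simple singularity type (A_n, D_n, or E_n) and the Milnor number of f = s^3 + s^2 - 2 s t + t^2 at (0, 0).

Type A2, Milnor number mu = 2.

The Hessian of f at 0 has rank 1. Corank 1: A-series; mu = 2 gives A_2.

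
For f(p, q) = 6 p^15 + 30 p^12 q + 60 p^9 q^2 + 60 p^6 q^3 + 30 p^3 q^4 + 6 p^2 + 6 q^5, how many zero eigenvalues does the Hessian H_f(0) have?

The Hessian at 0 is [[12, 0], [0, 0]] of rank 1; hence corank 1.

1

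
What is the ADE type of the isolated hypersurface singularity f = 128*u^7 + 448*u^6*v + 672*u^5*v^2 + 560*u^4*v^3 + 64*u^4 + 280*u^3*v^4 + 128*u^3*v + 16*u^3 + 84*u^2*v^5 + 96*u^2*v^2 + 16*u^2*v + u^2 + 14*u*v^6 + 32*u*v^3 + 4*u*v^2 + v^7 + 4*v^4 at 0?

A_6

The Hessian of f at 0 is [[2, 0], [0, 0]] with rank 1, so corank 1. A Groebner basis of the Jacobian ideal J(f) in C{u,v} is {-7*u*v/12 - 5*u/96 + v^4 - v^3/3 - 5*v^2/48, u*v^2 + u*v/3 + u/48 + v^3/3 + v^2/24, u^2 + u*v + u/8 + v^2/4}; counting standard monomials gives mu = 6. Corank 1: A-series; mu = 6 gives A_6.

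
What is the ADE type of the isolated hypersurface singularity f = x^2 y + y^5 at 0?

D_{6}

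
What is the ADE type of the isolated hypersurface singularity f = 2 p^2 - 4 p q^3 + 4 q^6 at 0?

A5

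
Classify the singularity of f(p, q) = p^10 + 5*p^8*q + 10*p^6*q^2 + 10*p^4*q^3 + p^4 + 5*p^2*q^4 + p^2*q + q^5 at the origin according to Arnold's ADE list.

D6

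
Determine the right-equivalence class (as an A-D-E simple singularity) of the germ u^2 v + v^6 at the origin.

D_{7}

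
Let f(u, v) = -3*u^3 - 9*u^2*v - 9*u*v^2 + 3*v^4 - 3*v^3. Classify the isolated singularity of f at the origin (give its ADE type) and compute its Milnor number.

Type E_{6}, Milnor number mu = 6.

The Hessian of f at 0 has rank 0. Corank 2; j^3 = -3*(u + v)^3 is a perfect cube, so E-series; the 4-jet and mu = 6 give E_6.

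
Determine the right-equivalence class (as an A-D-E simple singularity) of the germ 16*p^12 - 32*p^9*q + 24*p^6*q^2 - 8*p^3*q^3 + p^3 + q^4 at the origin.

The Hessian of f at 0 is [[0, 0], [0, 0]] with rank 0, so corank 2. A Groebner basis of the Jacobian ideal J(f) in C{p,q} is {q^3, p^2}; counting standard monomials gives mu = 6. Corank 2; j^3 = p^3 is a perfect cube, so E-series; the 4-jet and mu = 6 give E_6.

E6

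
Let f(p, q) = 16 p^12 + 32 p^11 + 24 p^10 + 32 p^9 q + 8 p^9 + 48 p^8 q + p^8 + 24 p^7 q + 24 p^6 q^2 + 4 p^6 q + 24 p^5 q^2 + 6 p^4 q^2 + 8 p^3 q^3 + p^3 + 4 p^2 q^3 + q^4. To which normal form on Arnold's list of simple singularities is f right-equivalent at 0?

E_{6}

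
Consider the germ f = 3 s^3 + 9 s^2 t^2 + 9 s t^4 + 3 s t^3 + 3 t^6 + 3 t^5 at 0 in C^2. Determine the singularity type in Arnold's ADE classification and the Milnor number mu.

The Hessian of f at 0 is [[0, 0], [0, 0]] with rank 0, so corank 2. A Groebner basis of the Jacobian ideal J(f) in C{s,t} is {-s^2 + t^4 - t^3/3, s^3, s^2*t + s^2/3 + t^3/9, s^2 + s*t^2 + t^3/3}; counting standard monomials gives mu = 7. Corank 2; j^3 = 3*s^3 is a perfect cube, so E-series; the 4-jet and mu = 7 give E_7.

Type E_{7}, Milnor number mu = 7.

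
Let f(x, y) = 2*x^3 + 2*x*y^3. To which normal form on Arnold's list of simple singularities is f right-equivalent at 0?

E_{7}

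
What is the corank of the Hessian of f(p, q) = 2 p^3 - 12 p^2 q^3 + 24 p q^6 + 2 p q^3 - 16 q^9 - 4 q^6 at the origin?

2

Hessian at 0 has rank 0.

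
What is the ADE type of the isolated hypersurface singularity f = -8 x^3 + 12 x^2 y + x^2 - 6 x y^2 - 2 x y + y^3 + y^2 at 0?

The Hessian of f at 0 has rank 1. Corank 1: A-series; mu = 2 gives A_2.

A2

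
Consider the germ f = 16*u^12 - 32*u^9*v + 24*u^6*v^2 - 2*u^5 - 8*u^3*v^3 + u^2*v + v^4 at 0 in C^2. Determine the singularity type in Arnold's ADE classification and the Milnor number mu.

Type D_5, Milnor number mu = 5.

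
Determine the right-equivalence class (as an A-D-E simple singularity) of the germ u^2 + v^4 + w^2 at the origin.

A_3

The Hessian of f at 0 has rank 2. Corank 1: A-series; mu = 3 gives A_3.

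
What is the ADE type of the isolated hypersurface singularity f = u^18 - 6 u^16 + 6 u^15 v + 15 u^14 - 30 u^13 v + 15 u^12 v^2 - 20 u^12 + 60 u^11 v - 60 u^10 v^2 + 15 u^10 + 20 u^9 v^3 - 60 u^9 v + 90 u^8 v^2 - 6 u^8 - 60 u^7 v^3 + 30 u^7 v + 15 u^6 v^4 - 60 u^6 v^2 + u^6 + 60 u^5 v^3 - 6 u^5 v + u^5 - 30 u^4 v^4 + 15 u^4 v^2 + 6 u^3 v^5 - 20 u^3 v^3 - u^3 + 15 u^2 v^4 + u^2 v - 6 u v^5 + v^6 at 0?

D7

The Hessian of f at 0 is [[0, 0], [0, 0]] with rank 0, so corank 2. A Groebner basis of the Jacobian ideal J(f) in C{u,v} is {u*v/6 + v^5, u*v^2, u^2 - u*v}; counting standard monomials gives mu = 7. Corank 2; j^3 = -u^2*(u - v) has shape L^2 M (L != M), so D-series; mu = 7 gives D_7.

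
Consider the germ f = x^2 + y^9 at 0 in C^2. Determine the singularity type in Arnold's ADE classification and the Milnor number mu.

Type A_{8}, Milnor number mu = 8.

The Hessian of f at 0 is [[2, 0], [0, 0]] with rank 1, so corank 1. A Groebner basis of the Jacobian ideal J(f) in C{x,y} is {y^8, x}; counting standard monomials gives mu = 8. Corank 1: A-series; mu = 8 gives A_8.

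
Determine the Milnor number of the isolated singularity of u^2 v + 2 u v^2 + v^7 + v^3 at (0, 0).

The Hessian of f at 0 has rank 0. Corank 2; j^3 = v*(u + v)^2 has shape L^2 M (L != M), so D-series; mu = 8 gives D_8.

8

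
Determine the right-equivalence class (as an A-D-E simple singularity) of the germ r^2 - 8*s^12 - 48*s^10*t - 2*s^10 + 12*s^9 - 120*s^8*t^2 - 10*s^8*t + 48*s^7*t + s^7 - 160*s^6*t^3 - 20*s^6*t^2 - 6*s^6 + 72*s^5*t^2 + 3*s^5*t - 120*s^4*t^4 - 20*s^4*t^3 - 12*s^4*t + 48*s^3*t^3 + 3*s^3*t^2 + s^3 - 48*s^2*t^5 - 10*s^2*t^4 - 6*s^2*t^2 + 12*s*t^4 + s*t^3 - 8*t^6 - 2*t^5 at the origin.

The Hessian of f at 0 has rank 1. Corank 2; j^3 = s^3 is a perfect cube, so E-series; the 4-jet and mu = 7 give E_7.

E7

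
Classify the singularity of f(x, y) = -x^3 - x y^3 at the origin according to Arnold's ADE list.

The Hessian of f at 0 is [[0, 0], [0, 0]] with rank 0, so corank 2. A Groebner basis of the Jacobian ideal J(f) in C{x,y} is {x^3, x*y^2, 3*x^2 + y^3}; counting standard monomials gives mu = 7. Corank 2; j^3 = -x^3 is a perfect cube, so E-series; the 4-jet and mu = 7 give E_7.

E_{7}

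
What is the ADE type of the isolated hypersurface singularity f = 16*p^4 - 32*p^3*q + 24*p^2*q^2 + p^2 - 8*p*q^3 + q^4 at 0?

A_3

The Hessian of f at 0 is [[2, 0], [0, 0]] with rank 1, so corank 1. A Groebner basis of the Jacobian ideal J(f) in C{p,q} is {q^3, p}; counting standard monomials gives mu = 3. Corank 1: A-series; mu = 3 gives A_3.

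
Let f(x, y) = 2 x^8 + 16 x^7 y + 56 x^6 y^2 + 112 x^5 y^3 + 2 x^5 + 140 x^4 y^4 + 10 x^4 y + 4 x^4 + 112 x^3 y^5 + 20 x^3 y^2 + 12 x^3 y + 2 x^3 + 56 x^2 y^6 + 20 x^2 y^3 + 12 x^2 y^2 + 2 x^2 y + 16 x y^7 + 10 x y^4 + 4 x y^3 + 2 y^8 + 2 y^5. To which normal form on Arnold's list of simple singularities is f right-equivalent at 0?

The Hessian of f at 0 has rank 0. Corank 2; j^3 = 2*x^2*(x + y) has shape L^2 M (L != M), so D-series; mu = 9 gives D_9.

D9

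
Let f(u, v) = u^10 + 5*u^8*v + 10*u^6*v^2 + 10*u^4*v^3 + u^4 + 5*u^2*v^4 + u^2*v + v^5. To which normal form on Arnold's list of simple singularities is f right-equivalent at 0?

The Hessian of f at 0 is [[0, 0], [0, 0]] with rank 0, so corank 2. A Groebner basis of the Jacobian ideal J(f) in C{u,v} is {u^2/5 + v^4, u^3, u*v}; counting standard monomials gives mu = 6. Corank 2; j^3 = u^2*v has shape L^2 M (L != M), so D-series; mu = 6 gives D_6.

D6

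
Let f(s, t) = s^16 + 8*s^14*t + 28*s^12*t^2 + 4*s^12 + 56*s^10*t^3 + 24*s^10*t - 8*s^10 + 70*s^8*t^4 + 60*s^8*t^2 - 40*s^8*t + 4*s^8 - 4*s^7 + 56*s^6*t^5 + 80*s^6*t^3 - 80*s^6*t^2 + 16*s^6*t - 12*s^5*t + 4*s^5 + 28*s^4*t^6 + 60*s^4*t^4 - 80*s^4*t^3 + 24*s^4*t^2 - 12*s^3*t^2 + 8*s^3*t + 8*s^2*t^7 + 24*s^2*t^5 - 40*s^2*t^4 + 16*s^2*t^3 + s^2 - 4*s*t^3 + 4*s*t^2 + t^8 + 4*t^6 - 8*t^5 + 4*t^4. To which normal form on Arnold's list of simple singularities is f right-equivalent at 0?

A7

The Hessian of f at 0 is [[2, 0], [0, 0]] with rank 1, so corank 1. A Groebner basis of the Jacobian ideal J(f) in C{s,t} is {-s^2 + 3*s*t/2 + s/2 + t^4 + 2*t^3 + t^2, s^3 + s^2 - 2*s*t - s/2 - 3*t^3 - t^2, s^2*t - 3*s^2/4 + 3*s*t/2 + 5*s/8 + 7*t^3/4 + 5*t^2/4, 9*s^2/8 + s*t^2 - 5*s*t/4 - 7*s/16 - 13*t^3/8 - 7*t^2/8}; counting standard monomials gives mu = 7. Corank 1: A-series; mu = 7 gives A_7.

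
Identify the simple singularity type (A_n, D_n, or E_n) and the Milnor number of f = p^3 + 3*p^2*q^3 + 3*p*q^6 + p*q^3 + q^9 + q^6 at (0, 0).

The Hessian of f at 0 has rank 0. Corank 2; j^3 = p^3 is a perfect cube, so E-series; the 4-jet and mu = 7 give E_7.

Type E7, Milnor number mu = 7.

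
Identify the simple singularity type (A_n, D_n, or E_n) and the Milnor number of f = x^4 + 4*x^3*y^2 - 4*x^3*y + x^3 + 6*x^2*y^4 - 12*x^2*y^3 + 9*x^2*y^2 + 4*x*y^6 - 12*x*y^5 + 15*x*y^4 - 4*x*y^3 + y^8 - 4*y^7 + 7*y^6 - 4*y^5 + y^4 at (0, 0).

Type E_{6}, Milnor number mu = 6.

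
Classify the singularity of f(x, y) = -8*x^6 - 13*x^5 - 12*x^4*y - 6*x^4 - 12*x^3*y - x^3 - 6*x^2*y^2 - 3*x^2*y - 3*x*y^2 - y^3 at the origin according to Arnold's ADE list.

E8

The Hessian of f at 0 is [[0, 0], [0, 0]] with rank 0, so corank 2. A Groebner basis of the Jacobian ideal J(f) in C{x,y} is {-3*x^2/32 + x*y^3 - 3*x*y^2/8 - 3*x*y/16 - 3*y^3/8 - 3*y^2/32, x^2/8 + x*y^2/2 + x*y/4 + y^4 + y^3/2 + y^2/8, x^3 + 3*x^2/8 - 3*x*y^2/2 + 3*x*y/4 - y^3/2 + 3*y^2/8, x^2*y - x^2/8 + 3*x*y^2/2 - x*y/4 + y^3/2 - y^2/8}; counting standard monomials gives mu = 8. Corank 2; j^3 = -(x + y)^3 is a perfect cube, so E-series; the 5-jet and mu = 8 give E_8.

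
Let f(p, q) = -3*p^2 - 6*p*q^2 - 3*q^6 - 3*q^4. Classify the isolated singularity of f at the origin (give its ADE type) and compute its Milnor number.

Type A_5, Milnor number mu = 5.

The Hessian of f at 0 has rank 1. Corank 1: A-series; mu = 5 gives A_5.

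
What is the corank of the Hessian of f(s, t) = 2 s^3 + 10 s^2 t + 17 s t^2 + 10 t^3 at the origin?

2

Hessian at 0 has rank 0.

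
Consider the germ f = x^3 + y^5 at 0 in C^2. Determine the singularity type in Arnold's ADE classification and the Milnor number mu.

Type E_8, Milnor number mu = 8.

The Hessian of f at 0 has rank 0. Corank 2; j^3 = x^3 is a perfect cube, so E-series; the 5-jet and mu = 8 give E_8.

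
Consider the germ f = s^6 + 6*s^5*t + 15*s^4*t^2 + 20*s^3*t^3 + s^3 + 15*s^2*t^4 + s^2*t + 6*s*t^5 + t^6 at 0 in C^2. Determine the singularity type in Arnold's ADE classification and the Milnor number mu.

Type D_7, Milnor number mu = 7.

The Hessian of f at 0 is [[0, 0], [0, 0]] with rank 0, so corank 2. A Groebner basis of the Jacobian ideal J(f) in C{s,t} is {-s*t/6 + t^5, s*t^2, s^2 + s*t}; counting standard monomials gives mu = 7. Corank 2; j^3 = s^2*(s + t) has shape L^2 M (L != M), so D-series; mu = 7 gives D_7.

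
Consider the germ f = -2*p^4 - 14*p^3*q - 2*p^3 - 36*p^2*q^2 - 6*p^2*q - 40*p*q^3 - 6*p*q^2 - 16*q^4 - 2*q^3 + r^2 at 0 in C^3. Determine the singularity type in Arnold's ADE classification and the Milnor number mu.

Type E_{7}, Milnor number mu = 7.

The Hessian of f at 0 has rank 1. Corank 2; j^3 = -2*(p + q)^3 is a perfect cube, so E-series; the 4-jet and mu = 7 give E_7.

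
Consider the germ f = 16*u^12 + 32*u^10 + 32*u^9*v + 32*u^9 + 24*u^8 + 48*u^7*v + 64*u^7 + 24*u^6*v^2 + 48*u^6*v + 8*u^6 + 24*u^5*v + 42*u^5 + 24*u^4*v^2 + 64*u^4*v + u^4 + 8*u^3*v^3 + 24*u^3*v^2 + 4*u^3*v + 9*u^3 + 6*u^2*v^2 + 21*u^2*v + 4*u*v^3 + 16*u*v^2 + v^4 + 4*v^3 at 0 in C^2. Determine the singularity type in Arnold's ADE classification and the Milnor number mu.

The Hessian of f at 0 is [[0, 0], [0, 0]] with rank 0, so corank 2. A Groebner basis of the Jacobian ideal J(f) in C{u,v} is {u*v^2 + 27*u*v/2 + 9*v^2, -81*u*v/4 + v^3 - 27*v^2/2, u^2 + 5*u*v/3 + 2*v^2/3}; counting standard monomials gives mu = 5. Corank 2; j^3 = (u + v)*(3*u + 2*v)^2 has shape L^2 M (L != M), so D-series; mu = 5 gives D_5.

Type D_{5}, Milnor number mu = 5.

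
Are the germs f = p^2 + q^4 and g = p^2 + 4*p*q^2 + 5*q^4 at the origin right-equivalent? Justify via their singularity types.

The Hessian of f at 0 has rank 1. Corank 1: A-series; mu = 3 gives A_3. The Hessian of g at 0 has rank 1. Corank 1: A-series; mu = 3 gives A_3. Both have type A_3, hence right-equivalent.

Yes.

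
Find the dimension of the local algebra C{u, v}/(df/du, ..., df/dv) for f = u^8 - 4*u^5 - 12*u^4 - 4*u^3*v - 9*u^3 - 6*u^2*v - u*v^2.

The Hessian of f at 0 has rank 0. Corank 2; j^3 = -u*(3*u + v)^2 has shape L^2 M (L != M), so D-series; mu = 9 gives D_9.

9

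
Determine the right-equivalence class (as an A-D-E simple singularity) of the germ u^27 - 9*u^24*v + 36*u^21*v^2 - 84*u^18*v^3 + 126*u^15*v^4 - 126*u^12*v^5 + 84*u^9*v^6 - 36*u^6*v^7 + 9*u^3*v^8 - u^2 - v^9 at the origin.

The Hessian of f at 0 has rank 1. Corank 1: A-series; mu = 8 gives A_8.

A_{8}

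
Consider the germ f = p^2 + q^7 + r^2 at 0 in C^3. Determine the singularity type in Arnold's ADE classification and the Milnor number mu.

Type A_6, Milnor number mu = 6.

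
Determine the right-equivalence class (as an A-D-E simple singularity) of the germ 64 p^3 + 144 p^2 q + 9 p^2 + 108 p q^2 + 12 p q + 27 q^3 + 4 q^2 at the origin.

A_{2}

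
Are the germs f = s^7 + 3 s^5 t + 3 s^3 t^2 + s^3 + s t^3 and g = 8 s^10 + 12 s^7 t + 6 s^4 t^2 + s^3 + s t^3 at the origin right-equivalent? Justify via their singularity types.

Yes.

The Hessian of f at 0 is [[0, 0], [0, 0]] with rank 0, so corank 2. A Groebner basis of the Jacobian ideal J(f) in C{s,t} is {s^3, s*t^2, 3*s^2 + t^3}; counting standard monomials gives mu = 7. Corank 2; j^3 = s^3 is a perfect cube, so E-series; the 4-jet and mu = 7 give E_7. The Hessian of g at 0 is [[0, 0], [0, 0]] with rank 0, so corank 2. A Groebner basis of the Jacobian ideal J(g) in C{s,t} is {s^3, s*t^2, 3*s^2 + t^3}; counting standard monomials gives mu = 7. Corank 2; j^3 = s^3 is a perfect cube, so E-series; the 4-jet and mu = 7 give E_7. Both have type E_7, hence right-equivalent.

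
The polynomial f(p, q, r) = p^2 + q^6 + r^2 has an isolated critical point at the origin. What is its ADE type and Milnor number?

Type A5, Milnor number mu = 5.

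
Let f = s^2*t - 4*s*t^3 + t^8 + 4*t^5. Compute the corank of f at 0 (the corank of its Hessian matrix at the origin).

2

Hessian at 0 has rank 0.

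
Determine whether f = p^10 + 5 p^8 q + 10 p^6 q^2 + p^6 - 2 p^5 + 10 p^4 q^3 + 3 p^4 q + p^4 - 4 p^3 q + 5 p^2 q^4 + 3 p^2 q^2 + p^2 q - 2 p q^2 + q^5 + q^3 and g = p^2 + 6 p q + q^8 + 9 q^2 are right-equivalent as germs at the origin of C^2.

The Hessian of f at 0 has rank 0. Corank 2; j^3 = q*(p - q)^2 has shape L^2 M (L != M), so D-series; mu = 6 gives D_6. The Hessian of g at 0 has rank 1. Corank 1: A-series; mu = 7 gives A_7. f is D_6 but g is A_7, hence not right-equivalent.

No.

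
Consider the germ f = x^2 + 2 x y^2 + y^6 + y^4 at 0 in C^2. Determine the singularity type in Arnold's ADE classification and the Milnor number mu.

Type A_{5}, Milnor number mu = 5.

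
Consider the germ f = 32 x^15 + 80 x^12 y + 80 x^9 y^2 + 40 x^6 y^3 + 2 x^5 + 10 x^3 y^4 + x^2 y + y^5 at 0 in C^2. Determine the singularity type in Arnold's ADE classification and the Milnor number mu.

The Hessian of f at 0 has rank 0. Corank 2; j^3 = x^2*y has shape L^2 M (L != M), so D-series; mu = 6 gives D_6.

Type D_{6}, Milnor number mu = 6.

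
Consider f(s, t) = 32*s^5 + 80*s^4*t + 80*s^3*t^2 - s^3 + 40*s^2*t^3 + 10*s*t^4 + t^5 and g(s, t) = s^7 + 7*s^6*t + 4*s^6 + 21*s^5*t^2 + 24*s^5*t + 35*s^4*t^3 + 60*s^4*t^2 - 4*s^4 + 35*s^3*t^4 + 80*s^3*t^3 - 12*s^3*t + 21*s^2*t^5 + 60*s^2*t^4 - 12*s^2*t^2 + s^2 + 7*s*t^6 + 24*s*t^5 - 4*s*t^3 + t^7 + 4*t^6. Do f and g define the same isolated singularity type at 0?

The Hessian of f at 0 has rank 0. Corank 2; j^3 = -s^3 is a perfect cube, so E-series; the 5-jet and mu = 8 give E_8. The Hessian of g at 0 has rank 1. Corank 1: A-series; mu = 6 gives A_6. f is E_8 but g is A_6, hence not right-equivalent.

No.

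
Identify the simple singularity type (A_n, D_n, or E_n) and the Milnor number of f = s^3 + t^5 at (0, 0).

The Hessian of f at 0 has rank 0. Corank 2; j^3 = s^3 is a perfect cube, so E-series; the 5-jet and mu = 8 give E_8.

Type E8, Milnor number mu = 8.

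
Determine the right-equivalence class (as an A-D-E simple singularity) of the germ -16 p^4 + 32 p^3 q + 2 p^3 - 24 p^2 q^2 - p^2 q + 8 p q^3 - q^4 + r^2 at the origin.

D_5

The Hessian of f at 0 has rank 1. Corank 2; j^3 = p^2*(2*p - q) has shape L^2 M (L != M), so D-series; mu = 5 gives D_5.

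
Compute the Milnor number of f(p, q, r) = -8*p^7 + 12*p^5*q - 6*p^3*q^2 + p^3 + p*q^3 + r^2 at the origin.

7

The Hessian of f at 0 has rank 1. Corank 2; j^3 = p^3 is a perfect cube, so E-series; the 4-jet and mu = 7 give E_7.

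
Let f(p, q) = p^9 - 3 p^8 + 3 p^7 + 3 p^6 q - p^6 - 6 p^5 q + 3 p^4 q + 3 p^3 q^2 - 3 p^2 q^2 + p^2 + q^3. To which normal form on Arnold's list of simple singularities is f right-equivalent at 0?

The Hessian of f at 0 is [[2, 0], [0, 0]] with rank 1, so corank 1. A Groebner basis of the Jacobian ideal J(f) in C{p,q} is {q^2, p}; counting standard monomials gives mu = 2. Corank 1: A-series; mu = 2 gives A_2.

A2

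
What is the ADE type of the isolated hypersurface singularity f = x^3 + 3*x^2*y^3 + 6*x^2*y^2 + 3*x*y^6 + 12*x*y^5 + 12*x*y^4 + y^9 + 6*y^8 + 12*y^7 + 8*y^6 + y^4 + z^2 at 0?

E_{6}

The Hessian of f at 0 has rank 1. Corank 2; j^3 = x^3 is a perfect cube, so E-series; the 4-jet and mu = 6 give E_6.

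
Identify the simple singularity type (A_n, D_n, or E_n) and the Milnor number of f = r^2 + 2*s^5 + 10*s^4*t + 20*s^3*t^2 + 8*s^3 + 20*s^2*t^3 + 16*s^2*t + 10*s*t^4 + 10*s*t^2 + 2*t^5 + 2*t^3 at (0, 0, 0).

Type D6, Milnor number mu = 6.

The Hessian of f at 0 has rank 1. Corank 2; j^3 = 2*(s + t)*(2*s + t)^2 has shape L^2 M (L != M), so D-series; mu = 6 gives D_6.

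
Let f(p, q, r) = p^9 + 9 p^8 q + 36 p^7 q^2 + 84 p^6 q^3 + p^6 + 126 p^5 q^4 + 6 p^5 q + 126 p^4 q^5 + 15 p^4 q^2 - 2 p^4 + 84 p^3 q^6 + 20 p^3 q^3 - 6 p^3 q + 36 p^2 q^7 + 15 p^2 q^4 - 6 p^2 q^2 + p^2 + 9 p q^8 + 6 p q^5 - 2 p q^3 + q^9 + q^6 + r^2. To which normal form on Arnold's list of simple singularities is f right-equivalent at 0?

A_8

The Hessian of f at 0 is [[2, 0, 0], [0, 0, 0], [0, 0, 2]] with rank 2, so corank 1. A Groebner basis of the Jacobian ideal J(f) in C{p,q,r} is {-p^2 + p*q^3, 3*p^2 - p*q + q^4, p^3, p^2*q + p*q^2 - p/3 + q^3/3, r}; counting standard monomials gives mu = 8. Corank 1: A-series; mu = 8 gives A_8.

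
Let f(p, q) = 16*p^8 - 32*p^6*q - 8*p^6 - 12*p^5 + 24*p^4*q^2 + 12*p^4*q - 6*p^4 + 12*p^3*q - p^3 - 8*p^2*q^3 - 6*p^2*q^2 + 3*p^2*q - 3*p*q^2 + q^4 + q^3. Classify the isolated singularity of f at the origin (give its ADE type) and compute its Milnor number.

The Hessian of f at 0 is [[0, 0], [0, 0]] with rank 0, so corank 2. A Groebner basis of the Jacobian ideal J(f) in C{p,q} is {p^3 + 3*p^2/4 - 3*p*q/2 + 3*q^2/4, p^2*q + p^2/2 - p*q + q^2/2, p^2/4 + p*q^2 - p*q/2 + q^2/4, q^3}; counting standard monomials gives mu = 6. Corank 2; j^3 = -(p - q)^3 is a perfect cube, so E-series; the 4-jet and mu = 6 give E_6.

Type E6, Milnor number mu = 6.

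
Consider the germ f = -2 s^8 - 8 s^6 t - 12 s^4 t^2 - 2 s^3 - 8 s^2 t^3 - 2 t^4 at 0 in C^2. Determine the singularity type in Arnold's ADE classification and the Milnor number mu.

Type E_{6}, Milnor number mu = 6.

The Hessian of f at 0 has rank 0. Corank 2; j^3 = -2*s^3 is a perfect cube, so E-series; the 4-jet and mu = 6 give E_6.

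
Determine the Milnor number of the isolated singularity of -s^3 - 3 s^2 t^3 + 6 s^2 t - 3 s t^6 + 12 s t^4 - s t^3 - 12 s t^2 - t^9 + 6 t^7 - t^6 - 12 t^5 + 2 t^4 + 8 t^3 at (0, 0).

The Hessian of f at 0 has rank 0. Corank 2; j^3 = -(s - 2*t)^3 is a perfect cube, so E-series; the 4-jet and mu = 7 give E_7.

7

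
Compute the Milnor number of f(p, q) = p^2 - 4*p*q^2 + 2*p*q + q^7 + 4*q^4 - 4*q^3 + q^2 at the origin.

The Hessian of f at 0 is [[2, 2], [2, 2]] with rank 1, so corank 1. A Groebner basis of the Jacobian ideal J(f) in C{p,q} is {p^3 + 3*p^2*q + 3*p^2/2 + 2*p*q + p/4 + q/4, -p/2 + q^2 - q/2}; counting standard monomials gives mu = 6. Corank 1: A-series; mu = 6 gives A_6.

6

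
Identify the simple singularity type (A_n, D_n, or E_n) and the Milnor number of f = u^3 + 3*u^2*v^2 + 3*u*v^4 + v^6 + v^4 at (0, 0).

The Hessian of f at 0 has rank 0. Corank 2; j^3 = u^3 is a perfect cube, so E-series; the 4-jet and mu = 6 give E_6.

Type E6, Milnor number mu = 6.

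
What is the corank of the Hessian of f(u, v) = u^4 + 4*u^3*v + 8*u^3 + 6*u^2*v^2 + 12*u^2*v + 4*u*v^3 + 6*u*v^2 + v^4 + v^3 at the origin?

2

Hessian at 0 has rank 0.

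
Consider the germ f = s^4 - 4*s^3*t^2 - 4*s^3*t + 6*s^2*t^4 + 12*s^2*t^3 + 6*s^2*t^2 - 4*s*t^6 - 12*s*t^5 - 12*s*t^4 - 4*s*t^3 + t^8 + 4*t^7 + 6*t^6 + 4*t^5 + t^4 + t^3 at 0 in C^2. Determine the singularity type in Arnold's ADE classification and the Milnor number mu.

Type E6, Milnor number mu = 6.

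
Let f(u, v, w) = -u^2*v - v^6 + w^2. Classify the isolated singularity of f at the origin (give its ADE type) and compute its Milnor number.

Type D_7, Milnor number mu = 7.

The Hessian of f at 0 is [[0, 0, 0], [0, 0, 0], [0, 0, 2]] with rank 1, so corank 2. A Groebner basis of the Jacobian ideal J(f) in C{u,v,w} is {u^2/6 + v^5, u^3, u*v, w}; counting standard monomials gives mu = 7. Corank 2; j^3 = -u^2*v has shape L^2 M (L != M), so D-series; mu = 7 gives D_7.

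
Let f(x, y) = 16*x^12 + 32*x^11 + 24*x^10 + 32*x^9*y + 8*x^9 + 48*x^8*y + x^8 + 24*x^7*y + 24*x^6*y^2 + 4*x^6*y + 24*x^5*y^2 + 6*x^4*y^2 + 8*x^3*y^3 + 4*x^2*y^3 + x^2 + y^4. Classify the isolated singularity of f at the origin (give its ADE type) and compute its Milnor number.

The Hessian of f at 0 has rank 1. Corank 1: A-series; mu = 3 gives A_3.

Type A_{3}, Milnor number mu = 3.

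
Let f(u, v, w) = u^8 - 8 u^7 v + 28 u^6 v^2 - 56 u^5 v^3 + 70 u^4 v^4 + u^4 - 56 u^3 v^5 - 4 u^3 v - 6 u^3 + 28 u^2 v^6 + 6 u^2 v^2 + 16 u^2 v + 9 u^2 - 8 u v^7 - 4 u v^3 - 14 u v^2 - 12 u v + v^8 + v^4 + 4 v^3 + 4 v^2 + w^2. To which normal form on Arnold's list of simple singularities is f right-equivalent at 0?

The Hessian of f at 0 is [[18, -12, 0], [-12, 8, 0], [0, 0, 2]] with rank 2, so corank 1. A Groebner basis of the Jacobian ideal J(f) in C{u,v,w} is {u*v^3 - 324*u*v^2 - 2997*u*v - 5832*u + 279*v^3 + 2214*v^2 + 3888*v, -378*u*v^2 - 3402*u*v - 6561*u + v^4 + 324*v^3 + 2511*v^2 + 4374*v, u^2 - 2*u*v - 3*u + v^2 + 2*v, w}; counting standard monomials gives mu = 7. Corank 1: A-series; mu = 7 gives A_7.

A_{7}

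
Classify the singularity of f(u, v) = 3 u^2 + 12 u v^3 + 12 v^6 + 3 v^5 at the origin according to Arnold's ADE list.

The Hessian of f at 0 is [[6, 0], [0, 0]] with rank 1, so corank 1. A Groebner basis of the Jacobian ideal J(f) in C{u,v} is {u/2 + v^3, u^2, u*v}; counting standard monomials gives mu = 4. Corank 1: A-series; mu = 4 gives A_4.

A_{4}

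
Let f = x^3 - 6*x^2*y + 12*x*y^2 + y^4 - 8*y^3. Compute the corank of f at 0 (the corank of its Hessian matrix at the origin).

2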